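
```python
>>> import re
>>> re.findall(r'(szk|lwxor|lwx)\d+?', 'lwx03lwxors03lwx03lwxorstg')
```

Walking the string: at [0:4] match 'lwx0', group 1 = 'lwx'; at [13:17] match 'lwx0', group 1 = 'lwx'.
With a single group, `findall` returns only what that group captured — 2 items.

['lwx', 'lwx']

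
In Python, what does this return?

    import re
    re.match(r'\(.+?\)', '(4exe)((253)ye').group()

'(4exe)'

With the lazy modifier that quantifier settles for the fewest repetitions that let the rest of the pattern succeed (the atoms after it are unaffected and can still be greedy).
With `match`, the pattern is implicitly anchored at the beginning.
The match spans [0:6] → '(4exe)'.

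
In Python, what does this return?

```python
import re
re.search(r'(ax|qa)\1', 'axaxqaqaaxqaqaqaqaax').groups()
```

('ax',)

`\1` has to match the exact text group 1 already captured.
`re.search` tries every starting position until one works.
The match spans [0:4] → 'axax'.
Captured: group 1 = 'ax'.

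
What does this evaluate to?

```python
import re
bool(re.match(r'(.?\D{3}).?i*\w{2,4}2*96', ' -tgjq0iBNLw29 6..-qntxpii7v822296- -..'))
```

False

`match` is anchored at position 0; if the pattern doesn't fit there, it returns None.
Here the pattern fails at index 0, so the call returns None, and `bool(None)` is False.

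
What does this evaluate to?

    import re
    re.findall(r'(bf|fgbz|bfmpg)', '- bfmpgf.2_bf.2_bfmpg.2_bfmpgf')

['bf', 'bf', 'bf', 'bf']

Alternation isn't longest-match — the leftmost alternative that fits at this position is chosen.
Walking the string: at [2:4] match 'bf', group 1 = 'bf'; at [11:13] match 'bf', group 1 = 'bf'; at [16:18] match 'bf', group 1 = 'bf'; at [24:26] match 'bf', group 1 = 'bf'.
One capturing group, so `findall` returns just the captured substring from each match — 4 in all.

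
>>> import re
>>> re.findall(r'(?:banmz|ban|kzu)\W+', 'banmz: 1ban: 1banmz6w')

['banmz: ', 'ban: ']

Matches: at [0:7] → 'banmz: '; at [8:13] → 'ban: '.
No capturing groups, so `findall` returns the 2 full match strings.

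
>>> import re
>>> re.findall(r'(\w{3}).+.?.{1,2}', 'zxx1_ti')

['zxx']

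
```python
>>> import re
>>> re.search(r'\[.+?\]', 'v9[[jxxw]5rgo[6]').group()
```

'[[jxxw]'

The `?` after the quantifier makes it lazy — it takes as little as possible before letting the rest of the pattern try.
`re.search` scans for the first position where the pattern succeeds.
The match spans [2:9] → '[[jxxw]'.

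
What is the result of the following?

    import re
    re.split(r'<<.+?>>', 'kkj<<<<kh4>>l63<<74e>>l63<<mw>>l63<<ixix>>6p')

['kkj', 'l63', 'l63', 'l63', '6p']

A `+?`/`*?`/`{m,n}?` starts at its minimum and grows only as far as needed for what follows to match.
Splitting on the pattern gives 5 pieces.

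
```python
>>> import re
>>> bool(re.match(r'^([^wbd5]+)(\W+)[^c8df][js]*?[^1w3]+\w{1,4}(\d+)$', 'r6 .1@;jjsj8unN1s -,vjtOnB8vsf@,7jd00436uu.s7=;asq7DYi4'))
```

Pattern: anchored at the start of the string; then one or more of any character except [wbd5] (captured); then one or more of a non-word character (captured); then any character except [c8df], then zero or more of one of [js] (lazy); then one or more of any character except [1w3]; then 1 to 4 of a word character; then one or more of a digit (captured); then anchored at the end.
`re.match` only tries the pattern at the start of the string.
Here position 0 doesn't satisfy it, so the call returns None, and `bool(None)` is False.

False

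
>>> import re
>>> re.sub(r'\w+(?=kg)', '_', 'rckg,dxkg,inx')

The lookaround is zero-width — it requires the adjacent text to match without consuming it, so the asserted text isn't part of the match.
Every occurrence is swapped for '_'.

'_kg,_kg,inx'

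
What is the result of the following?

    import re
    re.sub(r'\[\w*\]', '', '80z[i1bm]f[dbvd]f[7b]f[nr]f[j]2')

'80zffff2'

Matches: at [3:9] → '[i1bm]'; at [10:16] → '[dbvd]'; at [17:21] → '[7b]'; at [22:26] → '[nr]'; at [27:30] → '[j]'.
Each match is replaced by ''.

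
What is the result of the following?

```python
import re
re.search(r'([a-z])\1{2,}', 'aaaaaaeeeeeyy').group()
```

'aaaaaa'

After group 1 captures some text, `\1` only succeeds where that same text appears again.
`re.search` tries every starting position until one works.
The match spans [0:6] → 'aaaaaa'.
Captured: group 1 = 'a'.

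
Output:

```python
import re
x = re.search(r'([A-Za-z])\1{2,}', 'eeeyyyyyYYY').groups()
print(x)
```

('e',)

The match spans [0:3] → 'eee'.
Captured: group 1 = 'e'.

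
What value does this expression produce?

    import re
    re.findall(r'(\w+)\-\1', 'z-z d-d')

['z', 'd']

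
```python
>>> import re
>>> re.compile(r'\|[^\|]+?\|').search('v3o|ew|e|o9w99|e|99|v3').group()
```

'|ew|'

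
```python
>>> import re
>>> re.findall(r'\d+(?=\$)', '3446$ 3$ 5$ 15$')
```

['3446', '3', '5', '15']

Because the assertion is zero-width, the text it checks is not consumed and won't appear in the result.
`findall` yields the raw match text (4 of them) because the pattern has no groups.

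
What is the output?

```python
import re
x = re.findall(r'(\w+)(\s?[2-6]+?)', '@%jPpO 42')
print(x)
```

[('jPpO', ' 4')]

The `?` after the quantifier makes it lazy — it takes as little as possible before letting the rest of the pattern try.
`findall` packs the 2 group values into a tuple for every match.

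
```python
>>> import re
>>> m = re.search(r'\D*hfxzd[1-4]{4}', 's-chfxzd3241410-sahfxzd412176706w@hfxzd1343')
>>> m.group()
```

Pattern: zero or more of a non-digit, then the literal 'hfx'; then the literal 'zd', then exactly 4 of a character in [1-4].
The match spans [0:12] → 's-chfxzd3241'.

's-chfxzd3241'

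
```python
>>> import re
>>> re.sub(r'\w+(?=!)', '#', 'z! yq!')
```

The `(?=…)`/`(?<=…)` assertion just peeks at neighbouring text; it doesn't advance the match position.
Matches: at [0:1] → 'z'; at [3:5] → 'yq'.
`sub` substitutes '#' at each match site.

'#! #!'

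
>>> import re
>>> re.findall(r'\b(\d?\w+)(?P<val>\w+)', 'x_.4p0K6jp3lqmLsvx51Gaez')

[('x', '_'), ('4p0K6jp3lqmLsvx51Gae', 'z')]

This matches a word boundary (`\b`, zero-width); then optionally a digit, then one or more of a word character (captured); then one or more of a word character (captured as 'val').
`findall` packs the 2 group values into a tuple for every match.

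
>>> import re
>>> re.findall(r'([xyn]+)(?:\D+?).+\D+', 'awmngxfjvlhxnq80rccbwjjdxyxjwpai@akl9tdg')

This matches one or more of one of [xyn] (captured); then one or more of a non-digit (lazy) (non-capturing group); then one or more of any character; then one or more of a non-digit.
Walking the string: at [3:40] match 'ngxfjvlhxnq80rccbwjjdxyxjwpai@akl9tdg', group 1 = 'n'.
`findall` collects group 1 from the one match (1 total).

['n']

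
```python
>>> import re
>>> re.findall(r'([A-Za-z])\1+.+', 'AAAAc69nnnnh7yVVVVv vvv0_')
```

`\1` is not a pattern — it's the concrete string captured by group 1, re-applied verbatim.
`findall` collects group 1 from the one match (1 total).

['A']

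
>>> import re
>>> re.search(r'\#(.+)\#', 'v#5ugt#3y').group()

`search` walks the string left to right and returns the first match it finds.
The match spans [1:7] → '#5ugt#'.
Captured: group 1 = '5ugt'.

'#5ugt#'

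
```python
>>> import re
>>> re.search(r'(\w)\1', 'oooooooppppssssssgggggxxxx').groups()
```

('o',)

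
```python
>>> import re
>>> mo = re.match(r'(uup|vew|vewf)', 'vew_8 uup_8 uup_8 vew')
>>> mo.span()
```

With `match`, the pattern is implicitly anchored at the beginning.
The match spans [0:3] → 'vew'.
Captured: group 1 = 'vew'.

(0, 3)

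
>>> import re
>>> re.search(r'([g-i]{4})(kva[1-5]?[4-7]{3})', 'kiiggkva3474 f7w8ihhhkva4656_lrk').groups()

('iigg', 'kva3474')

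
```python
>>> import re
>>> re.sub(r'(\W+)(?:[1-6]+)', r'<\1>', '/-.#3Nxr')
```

The pattern matches one or more of a non-word character (captured); then one or more of a character in [1-6] (non-capturing group).
Matches: at [0:5] → '/-.#3'.
`\1` in the replacement pulls in group 1's text for each match.

'</-.#>Nxr'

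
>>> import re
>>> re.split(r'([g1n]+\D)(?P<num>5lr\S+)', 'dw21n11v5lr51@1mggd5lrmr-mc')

['dw2', '1n11v', '5lr51@1mggd5lrmr-mc', '']

The pattern matches one or more of one of [g1n], then a non-digit (captured); then the literal '5lr', then one or more of a non-whitespace character (captured as 'num').
Matches to split on: at [3:27] → '1n11v5lr51@1mggd5lrmr-mc'.
The group in the pattern means `split` returns the separators' captures alongside the pieces.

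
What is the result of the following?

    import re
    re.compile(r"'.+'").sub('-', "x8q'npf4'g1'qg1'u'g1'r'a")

Matches: at [3:23] → "'npf4'g1'qg1'u'g1'r'".
Every occurrence is swapped for '-'.

'x8q-a'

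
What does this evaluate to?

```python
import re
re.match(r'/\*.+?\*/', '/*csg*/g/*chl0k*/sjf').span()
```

With the lazy modifier that quantifier settles for the fewest repetitions that let the rest of the pattern succeed (the atoms after it are unaffected and can still be greedy).
`re.match` won't scan ahead — the pattern has to work from the very first character.
The match spans [0:7] → '/*csg*/'.

(0, 7)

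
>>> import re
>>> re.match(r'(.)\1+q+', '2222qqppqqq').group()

'2222qq'

`re.match` won't scan ahead — the pattern has to work from the very first character.
The match spans [0:6] → '2222qq'.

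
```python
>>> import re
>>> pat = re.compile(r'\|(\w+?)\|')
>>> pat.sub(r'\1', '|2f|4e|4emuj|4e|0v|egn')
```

The replacement refers to a captured group, so each match is rewritten using its own captured text.

'2f4e4emuj4e0vegn'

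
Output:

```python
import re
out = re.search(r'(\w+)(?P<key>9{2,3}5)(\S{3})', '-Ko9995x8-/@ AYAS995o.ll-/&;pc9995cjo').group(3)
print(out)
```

x8-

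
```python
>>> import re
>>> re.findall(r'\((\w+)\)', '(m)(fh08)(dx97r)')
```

['m', 'fh08', 'dx97r']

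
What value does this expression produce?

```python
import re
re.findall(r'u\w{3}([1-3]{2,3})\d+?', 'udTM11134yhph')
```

['111']

Pattern: the literal 'u', then exactly 3 of a word character; then 2 to 3 of a character in [1-3] (captured); then one or more of a digit (lazy).
One capturing group, so `findall` returns just the captured substring from the one match — 1 in all.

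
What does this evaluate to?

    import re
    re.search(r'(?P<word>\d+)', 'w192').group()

This matches one or more of a digit (captured as 'word').
The match spans [1:4] → '192'.

'192'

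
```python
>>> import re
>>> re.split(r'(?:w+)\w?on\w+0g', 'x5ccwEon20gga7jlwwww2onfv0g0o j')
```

Splitting on the pattern gives 2 pieces.

['x5cc', '0o j']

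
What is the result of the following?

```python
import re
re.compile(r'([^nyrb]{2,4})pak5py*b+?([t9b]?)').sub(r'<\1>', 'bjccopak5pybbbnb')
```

'b<jcco>bnb'

Pattern: 2 to 4 of any character except [nyrb] (captured); then the literal 'pak', then the literal '5', then the literal 'p'; then zero or more of the literal 'y', then one or more of the literal 'b' (lazy); then optionally one of [t9b] (captured).
Matches: at [1:13] → 'jccopak5pybb'.
`\1` in the replacement pulls in group 1's text for each match.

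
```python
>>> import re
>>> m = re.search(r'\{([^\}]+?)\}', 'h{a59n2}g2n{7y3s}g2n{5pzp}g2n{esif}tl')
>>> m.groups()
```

('a59n2',)

The match spans [1:8] → '{a59n2}'.
Captured: group 1 = 'a59n2'.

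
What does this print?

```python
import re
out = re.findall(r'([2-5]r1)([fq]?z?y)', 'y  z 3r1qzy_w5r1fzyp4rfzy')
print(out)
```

[('3r1', 'qzy'), ('5r1', 'fzy')]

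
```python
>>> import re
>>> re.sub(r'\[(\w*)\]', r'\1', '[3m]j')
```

Matches: at [0:4] → '[3m]'.
The replacement refers to a captured group, so each match is rewritten using its own captured text.

'3mj'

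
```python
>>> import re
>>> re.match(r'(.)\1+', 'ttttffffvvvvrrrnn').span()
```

`re.match` only tries the pattern at the start of the string.
The match spans [0:4] → 'tttt'.

(0, 4)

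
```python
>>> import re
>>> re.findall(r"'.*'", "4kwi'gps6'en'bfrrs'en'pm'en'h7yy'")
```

With no groups in the pattern, `findall` gives back each whole match — 1 here.

["'gps6'en'bfrrs'en'pm'en'h7yy'"]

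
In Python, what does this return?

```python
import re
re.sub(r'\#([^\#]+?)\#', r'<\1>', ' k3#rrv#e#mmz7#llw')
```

' k3<rrv>e<mmz7>llw'

Matches: at [3:8] → '#rrv#'; at [9:15] → '#mmz7#'.
Each match is replaced using the text its own group 1 captured.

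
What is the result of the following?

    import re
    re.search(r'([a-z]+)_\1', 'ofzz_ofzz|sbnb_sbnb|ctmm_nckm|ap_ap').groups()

('ofzz',)

The backreference `\1` re-matches whatever the first group consumed, character for character.
`re.search` tries every starting position until one works.
The match spans [0:9] → 'ofzz_ofzz'.
Captured: group 1 = 'ofzz'.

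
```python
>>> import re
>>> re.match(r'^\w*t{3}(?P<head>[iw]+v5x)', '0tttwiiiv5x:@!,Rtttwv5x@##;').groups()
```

The match spans [0:11] → '0tttwiiiv5x'.
Captured: group 1 = 'wiiiv5x'.

('wiiiv5x',)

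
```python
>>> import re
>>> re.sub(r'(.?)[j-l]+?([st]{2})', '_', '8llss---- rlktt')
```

'_---- _'

This matches optionally any character (captured); then one or more of a character in [j-l] (lazy); then exactly 2 of one of [st] (captured).
Matches: at [0:5] → '8llss'; at [10:15] → 'rlktt'.
Every occurrence is swapped for '_'.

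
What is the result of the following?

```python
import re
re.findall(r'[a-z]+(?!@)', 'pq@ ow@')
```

['p', 'o']

`(?!…)`/`(?<!…)` only lets a position through if the neighbouring text does NOT match; no characters are consumed.
Matches: at [0:1] → 'p'; at [4:5] → 'o'.
With no groups in the pattern, `findall` gives back each whole match — 2 here.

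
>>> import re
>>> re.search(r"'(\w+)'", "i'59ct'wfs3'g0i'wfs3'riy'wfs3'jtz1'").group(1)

'59ct'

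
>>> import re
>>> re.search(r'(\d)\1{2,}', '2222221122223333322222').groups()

('2',)

The match spans [0:6] → '222222'.
Captured: group 1 = '2'.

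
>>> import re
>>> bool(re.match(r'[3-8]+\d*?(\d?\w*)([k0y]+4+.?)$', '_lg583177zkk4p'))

The pattern matches one or more of a character in [3-8], then zero or more of a digit (lazy); then optionally a digit, then zero or more of a word character (captured); then one or more of one of [k0y], then one or more of the literal '4', then optionally any character (captured); then anchored at the end.
`re.match` only tries the pattern at the start of the string.
Here the pattern fails at index 0, so the call returns None, and `bool(None)` is False.

False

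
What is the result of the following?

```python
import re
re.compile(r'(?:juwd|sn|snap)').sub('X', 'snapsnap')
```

`|` is ordered: at each position the engine commits to the first alternative that works.
Every occurrence is swapped for 'X'.

'XapXap'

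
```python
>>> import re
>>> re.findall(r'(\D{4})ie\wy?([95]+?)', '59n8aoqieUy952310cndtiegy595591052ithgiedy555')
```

[('cndt', '5'), ('ithg', '5')]

Because the quantifier is non-greedy, it stops expanding at the earliest point where the rest of the pattern can succeed.
Multiple groups make `findall` return tuples — one 2-tuple for each match.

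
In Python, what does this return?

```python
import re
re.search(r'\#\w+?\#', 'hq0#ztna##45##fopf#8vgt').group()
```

'#ztna#'

The match spans [3:9] → '#ztna#'.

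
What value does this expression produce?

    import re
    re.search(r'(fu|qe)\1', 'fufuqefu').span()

(0, 4)

After group 1 captures some text, `\1` only succeeds where that same text appears again.
`search` walks the string left to right and returns the first match it finds.
The match spans [0:4] → 'fufu'.
Captured: group 1 = 'fu'.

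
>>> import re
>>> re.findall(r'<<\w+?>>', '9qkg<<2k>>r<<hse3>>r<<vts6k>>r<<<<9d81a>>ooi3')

['<<2k>>', '<<hse3>>', '<<vts6k>>', '<<9d81a>>']

Matches: at [4:10] → '<<2k>>'; at [11:19] → '<<hse3>>'; at [20:29] → '<<vts6k>>'; at [32:41] → '<<9d81a>>'.
No capturing groups, so `findall` returns the 4 full match strings.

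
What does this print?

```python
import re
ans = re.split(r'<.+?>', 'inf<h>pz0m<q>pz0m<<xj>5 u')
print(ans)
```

A non-greedy quantifier consumes as few characters as it can — just enough that the remainder of the pattern still matches from where it stops; whatever follows it matches normally.
Matches to split on: at [3:6] → '<h>'; at [10:13] → '<q>'; at [17:22] → '<<xj>'.
`split` removes every match and returns the 4 fragments in between.

['inf', 'pz0m', 'pz0m', '5 u']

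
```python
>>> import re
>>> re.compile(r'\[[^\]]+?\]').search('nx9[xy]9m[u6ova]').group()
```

'[xy]'

The match spans [3:7] → '[xy]'.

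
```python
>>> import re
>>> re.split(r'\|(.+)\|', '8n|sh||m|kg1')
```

['8n', 'sh||m', 'kg1']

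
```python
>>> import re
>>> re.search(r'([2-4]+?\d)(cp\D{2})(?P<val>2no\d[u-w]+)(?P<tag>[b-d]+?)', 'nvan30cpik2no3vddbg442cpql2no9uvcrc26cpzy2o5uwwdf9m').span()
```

(4, 16)

The match spans [4:16] → '30cpik2no3vd'.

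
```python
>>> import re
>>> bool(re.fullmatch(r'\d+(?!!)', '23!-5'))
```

The negative lookaround is zero-width — it rules out positions where the adjacent text would match, without consuming anything.
`fullmatch` succeeds only if the pattern covers the string from start to end.
Here the string isn't matched end-to-end, so the call returns None, and `bool(None)` is False.

False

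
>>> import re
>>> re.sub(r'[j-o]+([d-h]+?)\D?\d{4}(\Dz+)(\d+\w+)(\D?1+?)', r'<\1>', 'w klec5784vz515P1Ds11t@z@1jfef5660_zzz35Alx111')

This matches one or more of a character in [j-o]; then one or more of a character in [d-h] (lazy) (captured); then optionally a non-digit, then exactly 4 of a digit; then a non-digit, then one or more of the literal 'z' (captured); then one or more of a digit, then one or more of a word character (captured); then optionally a non-digit, then one or more of the literal '1' (lazy) (captured).
Matches: at [2:21] → 'klec5784vz515P1Ds11'; at [26:46] → 'jfef5660_zzz35Alx111'.
`\1` in the replacement pulls in group 1's text for each match.

'w <e>t@z@1<fe>'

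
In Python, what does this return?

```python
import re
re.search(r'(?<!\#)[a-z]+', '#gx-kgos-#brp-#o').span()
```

(2, 3)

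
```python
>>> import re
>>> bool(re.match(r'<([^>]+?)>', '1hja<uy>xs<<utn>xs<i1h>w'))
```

False

With `match`, the pattern is implicitly anchored at the beginning.
Here the string doesn't start with a match, so the call returns None, and `bool(None)` is False.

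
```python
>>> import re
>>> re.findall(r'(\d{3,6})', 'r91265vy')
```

This matches 3 to 6 of a digit (captured).
Matches: at [1:6] match '91265', group 1 = '91265'.
With a single group, `findall` returns only what that group captured — 1 item.

['91265']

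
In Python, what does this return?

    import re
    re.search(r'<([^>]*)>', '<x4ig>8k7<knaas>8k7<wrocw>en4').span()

(0, 6)

Unlike `match`, `search` isn't anchored — it looks for the pattern anywhere in the string.
The match spans [0:6] → '<x4ig>'.
Captured: group 1 = 'x4ig'.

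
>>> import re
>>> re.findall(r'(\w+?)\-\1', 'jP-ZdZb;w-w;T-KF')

`\1` has to match the exact text group 1 already captured.
Walking the string: at [8:11] match 'w-w', group 1 = 'w'.
`findall` collects group 1 from the one match (1 total).

['w']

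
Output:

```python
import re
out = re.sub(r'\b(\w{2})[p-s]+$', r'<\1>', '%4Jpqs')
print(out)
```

%<4J>

Pattern: a word boundary (`\b`, zero-width); then exactly 2 of a word character (captured); then one or more of a character in [p-s]; then anchored at the end.
Matches: at [1:6] → '4Jpqs'.
`\1` in the replacement pulls in group 1's text for each match.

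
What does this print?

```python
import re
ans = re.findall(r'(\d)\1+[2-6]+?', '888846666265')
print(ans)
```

`\1` has to match the exact text group 1 already captured.
Scanning left to right: at [0:5] match '88884', group 1 = '8'; at [5:10] match '66662', group 1 = '6'.
Because there's exactly one group, `findall` drops the full match and keeps group 1 from each hit.

['8', '6']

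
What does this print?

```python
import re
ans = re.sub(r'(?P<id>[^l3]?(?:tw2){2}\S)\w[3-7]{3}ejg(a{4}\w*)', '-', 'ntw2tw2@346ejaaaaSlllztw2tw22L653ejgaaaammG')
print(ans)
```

ntw2tw2@346ejaaaaSlll-

Pattern: optionally any character except [l3], then the literal 'tw2' repeated 2 times, then a non-whitespace character (captured as 'id'); then a word character, then exactly 3 of a character in [3-7], then the literal 'ejg'; then exactly 4 of the literal 'a', then zero or more of a word character (captured).
Matches: at [21:43] → 'ztw2tw22L653ejgaaaammG'.
`sub` substitutes '-' at each match site.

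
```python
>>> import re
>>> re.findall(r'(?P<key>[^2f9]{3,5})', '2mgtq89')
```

This matches 3 to 5 of any character except [2f9] (captured as 'key').
Scanning left to right: at [1:6] match 'mgtq8', group 1 = 'mgtq8'.
Because there's exactly one group, `findall` drops the full match and keeps group 1 from the one hit.

['mgtq8']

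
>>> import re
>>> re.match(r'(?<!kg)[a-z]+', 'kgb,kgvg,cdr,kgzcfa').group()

Because the assertion is negative and zero-width, positions next to the forbidden text are skipped.
With `match`, the pattern is implicitly anchored at the beginning.
The match spans [0:3] → 'kgb'.

'kgb'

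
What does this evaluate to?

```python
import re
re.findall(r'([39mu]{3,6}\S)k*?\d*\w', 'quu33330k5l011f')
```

['uu33330']

Pattern: 3 to 6 of one of [39mu], then a non-whitespace character (captured); then zero or more of the literal 'k' (lazy), then zero or more of a digit; then a word character.
`findall` collects group 1 from the one match (1 total).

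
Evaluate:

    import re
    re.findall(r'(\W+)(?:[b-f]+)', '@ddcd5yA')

['@']

`findall` collects group 1 from the one match (1 total).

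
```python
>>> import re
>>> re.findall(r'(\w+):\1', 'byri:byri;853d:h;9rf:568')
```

`\1` is not a pattern — it's the concrete string captured by group 1, re-applied verbatim.
`findall` collects group 1 from the one match (1 total).

['byri']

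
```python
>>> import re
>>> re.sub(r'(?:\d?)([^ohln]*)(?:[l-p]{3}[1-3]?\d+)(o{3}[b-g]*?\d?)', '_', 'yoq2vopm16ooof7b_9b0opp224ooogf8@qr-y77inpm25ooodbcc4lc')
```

Pattern: optionally a digit (non-capturing group); then zero or more of any character except [ohln] (captured); then exactly 3 of a character in [l-p], then optionally a character in [1-3], then one or more of a digit (non-capturing group); then exactly 3 of a literal 'o', then zero or more of a character in [b-g] (lazy), then optionally a digit (captured).
A `+?`/`*?`/`{m,n}?` starts at its minimum and grows only as far as needed for what follows to match.
Matches: at [2:13] → 'q2vopm16ooo'; at [13:29] → 'f7b_9b0opp224ooo'; at [29:48] → 'gf8@qr-y77inpm25ooo'.
Every occurrence is swapped for '_'.

'yo___dbcc4lc'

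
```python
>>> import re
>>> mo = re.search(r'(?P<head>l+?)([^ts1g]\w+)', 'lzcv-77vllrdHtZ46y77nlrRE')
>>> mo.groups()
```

('l', 'zcv')

The match spans [0:4] → 'lzcv'.
Captured: group 1 = 'l', group 2 = 'zcv'.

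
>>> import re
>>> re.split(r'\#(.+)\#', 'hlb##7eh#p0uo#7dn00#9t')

Matches to split on: at [3:20] → '##7eh#p0uo#7dn00#'.
With a capturing group present, the delimiter's captured portion is kept in the result list.

['hlb', '#7eh#p0uo#7dn00', '9t']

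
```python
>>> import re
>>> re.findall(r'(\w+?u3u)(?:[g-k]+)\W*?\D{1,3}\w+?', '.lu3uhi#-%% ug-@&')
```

['lu3u']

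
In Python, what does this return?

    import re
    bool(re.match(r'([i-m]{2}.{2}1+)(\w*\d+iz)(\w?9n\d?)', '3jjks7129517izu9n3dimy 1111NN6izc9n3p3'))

False

The pattern matches exactly 2 of a character in [i-m], then exactly 2 of any character, then one or more of the literal '1' (captured); then zero or more of a word character, then one or more of a digit, then the literal 'iz' (captured); then optionally a word character, then the literal '9n', then optionally a digit (captured).
`re.match` only tries the pattern at the start of the string.
Here position 0 doesn't satisfy it, so the call returns None, and `bool(None)` is False.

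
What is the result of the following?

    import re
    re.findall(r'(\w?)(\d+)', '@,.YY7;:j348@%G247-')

`findall` packs the 2 group values into a tuple for every match.

[('Y', '7'), ('j', '348'), ('G', '247')]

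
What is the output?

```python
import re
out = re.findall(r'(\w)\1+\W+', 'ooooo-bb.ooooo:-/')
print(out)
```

['o', 'b', 'o']

`\1` is not a pattern — it's the concrete string captured by group 1, re-applied verbatim.
Scanning left to right: at [0:6] match 'ooooo-', group 1 = 'o'; at [6:9] match 'bb.', group 1 = 'b'; at [9:17] match 'ooooo:-/', group 1 = 'o'.
`findall` collects group 1 from each match (3 total).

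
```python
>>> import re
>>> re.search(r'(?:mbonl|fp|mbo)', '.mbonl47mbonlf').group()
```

'mbonl'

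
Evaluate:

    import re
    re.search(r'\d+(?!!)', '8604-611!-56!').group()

'8604'

The negative lookahead/lookbehind blocks any match where the forbidden context is present.
`re.search` scans for the first position where the pattern succeeds.
The match spans [0:4] → '8604'.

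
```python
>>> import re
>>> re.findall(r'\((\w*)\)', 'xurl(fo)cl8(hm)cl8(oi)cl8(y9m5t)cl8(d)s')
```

['fo', 'hm', 'oi', 'y9m5t', 'd']

Scanning left to right: at [4:8] match '(fo)', group 1 = 'fo'; at [11:15] match '(hm)', group 1 = 'hm'; at [18:22] match '(oi)', group 1 = 'oi'; at [25:32] match '(y9m5t)', group 1 = 'y9m5t'; at [35:38] match '(d)', group 1 = 'd'.
`findall` collects group 1 from each match (5 total).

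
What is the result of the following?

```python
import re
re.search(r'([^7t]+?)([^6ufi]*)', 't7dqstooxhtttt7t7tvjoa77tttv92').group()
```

'dqstooxhtttt7t7tvjoa77tttv92'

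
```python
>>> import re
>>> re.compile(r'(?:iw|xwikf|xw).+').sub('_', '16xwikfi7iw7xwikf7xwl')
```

'16_'

Matches: at [2:21] → 'xwikfi7iw7xwikf7xwl'.
Each match is replaced by '_'.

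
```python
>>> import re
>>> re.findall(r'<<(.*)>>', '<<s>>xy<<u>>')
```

['s>>xy<<u']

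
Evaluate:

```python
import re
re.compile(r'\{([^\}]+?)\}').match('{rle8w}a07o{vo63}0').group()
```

With `match`, the pattern is implicitly anchored at the beginning.
The match spans [0:7] → '{rle8w}'.
Captured: group 1 = 'rle8w'.

'{rle8w}'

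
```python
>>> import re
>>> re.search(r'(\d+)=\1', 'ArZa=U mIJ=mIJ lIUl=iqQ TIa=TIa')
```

None

The backreference `\1` re-matches whatever the first group consumed, character for character.
Here nothing in the string fits, so the call returns None.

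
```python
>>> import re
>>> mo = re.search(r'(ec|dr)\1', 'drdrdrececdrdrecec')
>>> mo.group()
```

After group 1 captures some text, `\1` only succeeds where that same text appears again.
The match spans [0:4] → 'drdr'.

'drdr'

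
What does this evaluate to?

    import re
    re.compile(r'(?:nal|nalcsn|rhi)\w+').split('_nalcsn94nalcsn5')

Matches to split on: at [1:16] → 'nalcsn94nalcsn5'.
Splitting on the pattern gives 2 pieces.

['_', '']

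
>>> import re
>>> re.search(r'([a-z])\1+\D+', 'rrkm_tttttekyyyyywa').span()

(0, 19)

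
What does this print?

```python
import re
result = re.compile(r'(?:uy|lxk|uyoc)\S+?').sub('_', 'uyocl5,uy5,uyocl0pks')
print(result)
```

_cl5,_,_cl0pks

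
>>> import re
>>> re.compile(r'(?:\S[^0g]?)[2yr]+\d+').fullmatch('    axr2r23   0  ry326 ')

This matches a non-whitespace character, then optionally any character except [0g] (non-capturing group); then one or more of one of [2yr]; then one or more of a digit.
`re.fullmatch` requires the pattern to consume the entire string.
Here the pattern can't cover the whole string, so the call returns None.

None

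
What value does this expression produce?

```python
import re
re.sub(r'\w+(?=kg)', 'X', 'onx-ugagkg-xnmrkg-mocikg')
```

The `(?=…)`/`(?<=…)` assertion just peeks at neighbouring text; it doesn't advance the match position.
Each match is replaced by 'X'.

'onx-Xkg-Xkg-Xkg'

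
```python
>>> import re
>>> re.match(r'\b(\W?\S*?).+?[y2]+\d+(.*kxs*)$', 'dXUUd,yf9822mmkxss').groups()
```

('', 'mmkxss')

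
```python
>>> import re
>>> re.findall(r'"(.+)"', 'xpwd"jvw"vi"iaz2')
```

['jvw"vi']

Scanning left to right: at [4:12] match '"jvw"vi"', group 1 = 'jvw"vi'.
Because there's exactly one group, `findall` drops the full match and keeps group 1 from the one hit.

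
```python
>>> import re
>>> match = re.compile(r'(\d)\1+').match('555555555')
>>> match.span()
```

A backreference is literal: `\1` must see the identical characters the first group matched.
`re.match` won't scan ahead — the pattern has to work from the very first character.
The match spans [0:9] → '555555555'.
Captured: group 1 = '5'.

(0, 9)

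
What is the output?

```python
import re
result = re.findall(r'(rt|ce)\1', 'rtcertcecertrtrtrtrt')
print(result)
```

['ce', 'rt', 'rt']

The backreference `\1` re-matches whatever the first group consumed, character for character.
With a single group, `findall` returns only what that group captured — 3 items.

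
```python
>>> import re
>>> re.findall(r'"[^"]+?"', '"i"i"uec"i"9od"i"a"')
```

['"i"', '"uec"', '"9od"', '"a"']

Scanning left to right: at [0:3] → '"i"'; at [4:9] → '"uec"'; at [10:15] → '"9od"'; at [16:19] → '"a"'.
Since nothing is captured, `findall` lists the 4 matched substrings directly.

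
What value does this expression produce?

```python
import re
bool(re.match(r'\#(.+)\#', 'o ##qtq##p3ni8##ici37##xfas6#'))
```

False

With `match`, the pattern is implicitly anchored at the beginning.
Here position 0 doesn't satisfy it, so the call returns None, and `bool(None)` is False.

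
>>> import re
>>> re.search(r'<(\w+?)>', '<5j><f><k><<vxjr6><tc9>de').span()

(0, 4)

The match spans [0:4] → '<5j>'.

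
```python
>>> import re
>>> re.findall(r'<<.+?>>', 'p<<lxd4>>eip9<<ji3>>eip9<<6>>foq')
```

A non-greedy quantifier consumes as few characters as it can — just enough that the remainder of the pattern still matches from where it stops; whatever follows it matches normally.
Walking the string: at [1:9] → '<<lxd4>>'; at [13:20] → '<<ji3>>'; at [24:29] → '<<6>>'.
With no groups in the pattern, `findall` gives back each whole match — 3 here.

['<<lxd4>>', '<<ji3>>', '<<6>>']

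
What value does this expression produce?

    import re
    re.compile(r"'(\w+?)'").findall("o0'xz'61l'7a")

['xz']

One capturing group, so `findall` returns just the captured substring from the one match — 1 in all.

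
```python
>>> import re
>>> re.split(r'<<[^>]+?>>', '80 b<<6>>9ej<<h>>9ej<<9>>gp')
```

Splitting on the pattern gives 4 pieces.

['80 b', '9ej', '9ej', 'gp']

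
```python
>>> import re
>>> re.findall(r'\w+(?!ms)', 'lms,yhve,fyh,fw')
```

Because the assertion is negative and zero-width, positions next to the forbidden text are skipped.
Walking the string: at [0:3] → 'lms'; at [4:8] → 'yhve'; at [9:12] → 'fyh'; at [13:15] → 'fw'.
With no groups in the pattern, `findall` gives back each whole match — 4 here.

['lms', 'yhve', 'fyh', 'fw']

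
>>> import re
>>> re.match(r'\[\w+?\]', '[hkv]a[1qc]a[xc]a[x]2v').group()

With `match`, the pattern is implicitly anchored at the beginning.
The match spans [0:5] → '[hkv]'.

'[hkv]'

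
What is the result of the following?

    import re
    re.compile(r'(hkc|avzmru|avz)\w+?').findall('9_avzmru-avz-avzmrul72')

['avz', 'avzmru']

Alternation tries branches left to right and keeps the first one that lets the overall match succeed at that position.
Scanning left to right: at [2:6] match 'avzm', group 1 = 'avz'; at [13:20] match 'avzmrul', group 1 = 'avzmru'.
`findall` collects group 1 from each match (2 total).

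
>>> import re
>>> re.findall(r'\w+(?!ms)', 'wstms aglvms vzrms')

['wstms', 'aglvms', 'vzrms']

A negative assertion filters positions out without eating any characters.
Scanning left to right: at [0:5] → 'wstms'; at [6:12] → 'aglvms'; at [13:18] → 'vzrms'.
No capturing groups, so `findall` returns the 3 full match strings.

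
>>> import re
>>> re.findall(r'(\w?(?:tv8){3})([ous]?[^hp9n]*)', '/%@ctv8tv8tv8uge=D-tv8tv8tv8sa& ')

With 2 capturing groups, `findall` returns a 2-tuple per match.

[('ctv8tv8tv8', 'uge=D-tv8tv8tv8sa& ')]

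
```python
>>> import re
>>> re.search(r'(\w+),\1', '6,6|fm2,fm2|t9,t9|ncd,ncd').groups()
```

('6',)

The match spans [0:3] → '6,6'.
Captured: group 1 = '6'.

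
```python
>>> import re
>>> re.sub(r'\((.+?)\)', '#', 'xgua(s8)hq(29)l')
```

'xgua#hq#l'

Lazy quantifiers expand one character at a time until the remainder of the pattern can match.
Matches: at [4:8] → '(s8)'; at [10:14] → '(29)'.
`sub` substitutes '#' at each match site.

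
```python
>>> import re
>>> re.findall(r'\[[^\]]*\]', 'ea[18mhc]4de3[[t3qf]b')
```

Since nothing is captured, `findall` lists the 2 matched substrings directly.

['[18mhc]', '[[t3qf]']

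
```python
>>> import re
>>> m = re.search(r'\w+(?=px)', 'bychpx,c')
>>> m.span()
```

(0, 4)

Lookahead/lookbehind check context without consuming it, so the matched span excludes the asserted characters.
Unlike `match`, `search` isn't anchored — it looks for the pattern anywhere in the string.
The match spans [0:4] → 'bych'.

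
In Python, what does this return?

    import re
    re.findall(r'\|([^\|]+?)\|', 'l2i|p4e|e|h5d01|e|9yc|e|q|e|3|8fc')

`findall` collects group 1 from each match (5 total).

['p4e', 'h5d01', '9yc', 'q', '3']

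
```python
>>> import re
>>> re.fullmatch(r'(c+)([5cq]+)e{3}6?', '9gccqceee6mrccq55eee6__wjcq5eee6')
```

None

The pattern matches one or more of a literal 'c' (captured); then one or more of one of [5cq] (captured); then exactly 3 of the literal 'e', then optionally the literal '6'.
`re.fullmatch` requires the pattern to consume the entire string.
Here the string isn't matched end-to-end, so the call returns None.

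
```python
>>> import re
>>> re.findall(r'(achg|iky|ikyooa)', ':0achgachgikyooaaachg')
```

['achg', 'achg', 'iky', 'achg']

Branches in `(...|...)` are attempted left-to-right; the first branch that allows the whole pattern to succeed is taken.
With a single group, `findall` returns only what that group captured — 4 items.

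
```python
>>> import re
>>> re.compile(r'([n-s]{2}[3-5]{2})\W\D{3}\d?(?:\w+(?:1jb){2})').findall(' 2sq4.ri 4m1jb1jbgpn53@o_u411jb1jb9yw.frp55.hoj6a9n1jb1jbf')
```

['pn53', 'rp55']

Pattern: exactly 2 of a character in [n-s], then exactly 2 of a character in [3-5] (captured); then a non-word character, then exactly 3 of a non-digit, then optionally a digit; then one or more of a word character, then the literal '1jb' repeated 2 times (non-capturing group).
Matches: at [18:34] match 'pn53@o_u411jb1jb', group 1 = 'pn53'; at [39:57] match 'rp55.hoj6a9n1jb1jb', group 1 = 'rp55'.
One capturing group, so `findall` returns just the captured substring from each match — 2 in all.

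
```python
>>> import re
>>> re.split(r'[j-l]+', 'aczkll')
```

['acz', '']

This matches one or more of a character in [j-l].
Splitting on the pattern gives 2 pieces.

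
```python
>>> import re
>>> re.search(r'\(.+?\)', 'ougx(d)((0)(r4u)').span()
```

(4, 7)

Lazy quantifiers expand one character at a time until the remainder of the pattern can match.
`re.search` scans for the first position where the pattern succeeds.
The match spans [4:7] → '(d)'.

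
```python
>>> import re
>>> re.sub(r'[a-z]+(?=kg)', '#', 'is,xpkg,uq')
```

The positive lookaround only admits positions where the adjacent text matches; those characters stay outside the span.
Every occurrence is swapped for '#'.

'is,#kg,uq'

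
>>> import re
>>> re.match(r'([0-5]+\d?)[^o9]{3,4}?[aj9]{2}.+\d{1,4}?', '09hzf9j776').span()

(0, 10)

The pattern matches one or more of a character in [0-5], then optionally a digit (captured); then 3 to 4 of any character except [o9] (lazy), then exactly 2 of one of [aj9], then one or more of any character; then 1 to 4 of a digit (lazy).
`re.match` only tries the pattern at the start of the string.
The match spans [0:10] → '09hzf9j776'.
Captured: group 1 = '09'.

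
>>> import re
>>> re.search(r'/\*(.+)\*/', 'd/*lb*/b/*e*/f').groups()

('lb*/b/*e',)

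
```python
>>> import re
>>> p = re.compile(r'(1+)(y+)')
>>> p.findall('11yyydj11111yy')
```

The pattern matches one or more of a literal '1' (captured); then one or more of a literal 'y' (captured).
Scanning left to right: at [0:5] match '11yyy', groups = ('11', 'yyy'); at [7:14] match '11111yy', groups = ('11111', 'yy').
2 groups means each result is a tuple of 2 captured strings — 2 here.

[('11', 'yyy'), ('11111', 'yy')]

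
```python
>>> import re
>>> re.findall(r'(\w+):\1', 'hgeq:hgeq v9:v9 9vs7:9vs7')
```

`\1` has to match the exact text group 1 already captured.
Scanning left to right: at [0:9] match 'hgeq:hgeq', group 1 = 'hgeq'; at [10:15] match 'v9:v9', group 1 = 'v9'; at [16:25] match '9vs7:9vs7', group 1 = '9vs7'.
One capturing group, so `findall` returns just the captured substring from each match — 3 in all.

['hgeq', 'v9', '9vs7']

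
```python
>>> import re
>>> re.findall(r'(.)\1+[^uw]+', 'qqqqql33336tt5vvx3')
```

['q']

`\1` is not a pattern — it's the concrete string captured by group 1, re-applied verbatim.
Scanning left to right: at [0:18] match 'qqqqql33336tt5vvx3', group 1 = 'q'.
Because there's exactly one group, `findall` drops the full match and keeps group 1 from the one hit.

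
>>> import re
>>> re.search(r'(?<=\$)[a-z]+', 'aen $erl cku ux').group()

'erl'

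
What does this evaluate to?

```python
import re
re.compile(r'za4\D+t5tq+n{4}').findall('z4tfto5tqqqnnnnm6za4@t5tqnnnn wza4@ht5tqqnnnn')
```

Since nothing is captured, `findall` lists the 2 matched substrings directly.

['za4@t5tqnnnn', 'za4@ht5tqqnnnn']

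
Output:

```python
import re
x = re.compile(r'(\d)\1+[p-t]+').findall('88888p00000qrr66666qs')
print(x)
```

The backreference `\1` re-matches whatever the first group consumed, character for character.
Because there's exactly one group, `findall` drops the full match and keeps group 1 from each hit.

['8', '0', '6']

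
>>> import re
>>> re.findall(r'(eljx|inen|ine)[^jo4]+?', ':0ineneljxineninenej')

Alternation tries branches left to right and keeps the first one that lets the overall match succeed at that position.
One capturing group, so `findall` returns just the captured substring from each match — 2 in all.

['inen', 'inen']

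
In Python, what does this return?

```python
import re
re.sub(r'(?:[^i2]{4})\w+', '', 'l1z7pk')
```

This matches exactly 4 of any character except [i2] (non-capturing group); then one or more of a word character.
Matches: at [0:6] → 'l1z7pk'.
Every occurrence is swapped for ''.

''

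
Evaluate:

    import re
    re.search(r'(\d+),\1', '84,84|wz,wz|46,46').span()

(0, 5)

`\1` has to match the exact text group 1 already captured.
The match spans [0:5] → '84,84'.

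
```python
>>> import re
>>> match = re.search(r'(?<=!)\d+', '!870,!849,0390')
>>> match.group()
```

'870'

The `(?=…)`/`(?<=…)` assertion just peeks at neighbouring text; it doesn't advance the match position.
`re.search` scans for the first position where the pattern succeeds.
The match spans [1:4] → '870'.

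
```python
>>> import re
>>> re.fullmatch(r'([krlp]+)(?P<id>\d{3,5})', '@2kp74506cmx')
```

`re.fullmatch` requires the pattern to consume the entire string.
Here there's no way to consume every character, so the call returns None.

None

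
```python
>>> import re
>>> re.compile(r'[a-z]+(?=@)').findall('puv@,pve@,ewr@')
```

Lookahead/lookbehind check context without consuming it, so the matched span excludes the asserted characters.
Matches: at [0:3] → 'puv'; at [5:8] → 'pve'; at [10:13] → 'ewr'.
No capturing groups, so `findall` returns the 3 full match strings.

['puv', 'pve', 'ewr']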